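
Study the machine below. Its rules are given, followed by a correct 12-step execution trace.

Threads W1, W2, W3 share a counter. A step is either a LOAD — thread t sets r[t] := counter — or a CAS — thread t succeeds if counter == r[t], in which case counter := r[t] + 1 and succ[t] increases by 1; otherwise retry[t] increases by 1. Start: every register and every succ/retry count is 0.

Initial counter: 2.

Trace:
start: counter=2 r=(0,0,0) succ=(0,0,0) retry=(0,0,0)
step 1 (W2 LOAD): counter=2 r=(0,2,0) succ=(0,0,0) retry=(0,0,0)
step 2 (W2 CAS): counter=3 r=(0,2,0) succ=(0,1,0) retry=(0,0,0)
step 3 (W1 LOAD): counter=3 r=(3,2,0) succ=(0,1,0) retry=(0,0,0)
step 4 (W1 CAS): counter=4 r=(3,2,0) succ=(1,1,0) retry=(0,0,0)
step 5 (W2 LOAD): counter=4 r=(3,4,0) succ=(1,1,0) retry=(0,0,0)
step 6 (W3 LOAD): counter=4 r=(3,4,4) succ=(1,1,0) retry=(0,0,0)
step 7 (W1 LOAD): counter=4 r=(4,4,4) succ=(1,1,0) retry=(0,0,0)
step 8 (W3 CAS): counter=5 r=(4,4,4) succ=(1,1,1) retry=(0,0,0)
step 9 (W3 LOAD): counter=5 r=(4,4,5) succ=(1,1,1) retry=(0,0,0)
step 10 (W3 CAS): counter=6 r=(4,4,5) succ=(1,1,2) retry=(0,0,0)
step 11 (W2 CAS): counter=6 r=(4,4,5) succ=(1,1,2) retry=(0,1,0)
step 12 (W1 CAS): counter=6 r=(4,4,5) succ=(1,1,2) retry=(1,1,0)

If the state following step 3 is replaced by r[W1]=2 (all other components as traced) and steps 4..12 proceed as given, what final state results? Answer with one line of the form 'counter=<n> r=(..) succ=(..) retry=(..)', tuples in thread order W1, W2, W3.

state after step 3 := counter=3 r=(2,2,0) succ=(0,1,0) retry=(0,0,0)
step 4 (W1 CAS): counter=3 r=(2,2,0) succ=(0,1,0) retry=(1,0,0)
step 5 (W2 LOAD): counter=3 r=(2,3,0) succ=(0,1,0) retry=(1,0,0)
step 6 (W3 LOAD): counter=3 r=(2,3,3) succ=(0,1,0) retry=(1,0,0)
step 7 (W1 LOAD): counter=3 r=(3,3,3) succ=(0,1,0) retry=(1,0,0)
step 8 (W3 CAS): counter=4 r=(3,3,3) succ=(0,1,1) retry=(1,0,0)
step 9 (W3 LOAD): counter=4 r=(3,3,4) succ=(0,1,1) retry=(1,0,0)
step 10 (W3 CAS): counter=5 r=(3,3,4) succ=(0,1,2) retry=(1,0,0)
step 11 (W2 CAS): counter=5 r=(3,3,4) succ=(0,1,2) retry=(1,1,0)
step 12 (W1 CAS): counter=5 r=(3,3,4) succ=(0,1,2) retry=(2,1,0)

counter=5 r=(3,3,4) succ=(0,1,2) retry=(2,1,0)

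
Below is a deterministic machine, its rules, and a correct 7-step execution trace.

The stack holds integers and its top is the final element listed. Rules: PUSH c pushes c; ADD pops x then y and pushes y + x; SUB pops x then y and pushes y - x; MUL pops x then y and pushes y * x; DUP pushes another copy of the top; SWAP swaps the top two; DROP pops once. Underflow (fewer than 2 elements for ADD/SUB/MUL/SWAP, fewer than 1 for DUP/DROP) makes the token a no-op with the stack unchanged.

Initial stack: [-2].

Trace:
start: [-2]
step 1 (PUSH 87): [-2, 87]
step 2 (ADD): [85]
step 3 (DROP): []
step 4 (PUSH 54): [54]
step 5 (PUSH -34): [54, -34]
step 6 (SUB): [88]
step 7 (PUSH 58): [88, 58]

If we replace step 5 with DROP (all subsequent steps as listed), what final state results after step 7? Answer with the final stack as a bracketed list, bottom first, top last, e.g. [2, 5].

[58]

(re-executing from step 5 with the substitution; state before step 5: [54])
step 5 (DROP): []
step 6 (SUB): []
step 7 (PUSH 58): [58]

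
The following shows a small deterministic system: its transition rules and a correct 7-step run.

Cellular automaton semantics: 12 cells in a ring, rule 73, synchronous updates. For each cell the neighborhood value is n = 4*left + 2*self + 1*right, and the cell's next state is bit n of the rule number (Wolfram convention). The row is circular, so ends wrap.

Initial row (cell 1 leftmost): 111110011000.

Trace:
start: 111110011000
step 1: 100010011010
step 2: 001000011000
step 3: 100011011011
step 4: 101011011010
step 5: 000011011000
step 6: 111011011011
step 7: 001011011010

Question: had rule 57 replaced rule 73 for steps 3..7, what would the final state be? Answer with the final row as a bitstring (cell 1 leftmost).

(re-executing steps 3..7 under rule 57; state before step 3: 001000011000)
step 3: 100111010111
step 4: 010100101100
step 5: 001010011011
step 6: 100101010110
step 7: 010010101101

010010101101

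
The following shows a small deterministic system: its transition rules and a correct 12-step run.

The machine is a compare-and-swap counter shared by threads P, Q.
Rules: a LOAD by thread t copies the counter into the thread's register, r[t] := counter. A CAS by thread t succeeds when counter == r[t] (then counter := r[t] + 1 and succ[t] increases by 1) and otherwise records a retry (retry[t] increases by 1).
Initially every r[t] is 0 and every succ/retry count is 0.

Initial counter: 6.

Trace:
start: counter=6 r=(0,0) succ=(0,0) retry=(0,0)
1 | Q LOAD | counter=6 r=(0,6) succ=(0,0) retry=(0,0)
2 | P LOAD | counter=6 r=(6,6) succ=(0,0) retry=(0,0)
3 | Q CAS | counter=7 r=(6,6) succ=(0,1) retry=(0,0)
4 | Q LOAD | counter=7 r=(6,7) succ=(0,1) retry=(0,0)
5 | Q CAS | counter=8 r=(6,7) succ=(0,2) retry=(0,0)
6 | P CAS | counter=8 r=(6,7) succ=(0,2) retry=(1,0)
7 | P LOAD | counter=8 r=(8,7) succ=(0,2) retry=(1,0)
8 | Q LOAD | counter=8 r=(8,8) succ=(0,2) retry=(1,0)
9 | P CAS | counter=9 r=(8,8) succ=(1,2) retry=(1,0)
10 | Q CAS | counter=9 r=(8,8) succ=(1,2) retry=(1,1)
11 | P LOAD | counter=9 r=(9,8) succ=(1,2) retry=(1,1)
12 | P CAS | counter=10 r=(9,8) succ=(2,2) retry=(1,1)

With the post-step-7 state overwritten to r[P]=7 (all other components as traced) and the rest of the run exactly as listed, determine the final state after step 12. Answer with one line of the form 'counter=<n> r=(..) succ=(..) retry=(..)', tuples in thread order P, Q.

state after step 7 := counter=8 r=(7,7) succ=(0,2) retry=(1,0)
8 | Q LOAD | counter=8 r=(7,8) succ=(0,2) retry=(1,0)
9 | P CAS | counter=8 r=(7,8) succ=(0,2) retry=(2,0)
10 | Q CAS | counter=9 r=(7,8) succ=(0,3) retry=(2,0)
11 | P LOAD | counter=9 r=(9,8) succ=(0,3) retry=(2,0)
12 | P CAS | counter=10 r=(9,8) succ=(1,3) retry=(2,0)

counter=10 r=(9,8) succ=(1,3) retry=(2,0)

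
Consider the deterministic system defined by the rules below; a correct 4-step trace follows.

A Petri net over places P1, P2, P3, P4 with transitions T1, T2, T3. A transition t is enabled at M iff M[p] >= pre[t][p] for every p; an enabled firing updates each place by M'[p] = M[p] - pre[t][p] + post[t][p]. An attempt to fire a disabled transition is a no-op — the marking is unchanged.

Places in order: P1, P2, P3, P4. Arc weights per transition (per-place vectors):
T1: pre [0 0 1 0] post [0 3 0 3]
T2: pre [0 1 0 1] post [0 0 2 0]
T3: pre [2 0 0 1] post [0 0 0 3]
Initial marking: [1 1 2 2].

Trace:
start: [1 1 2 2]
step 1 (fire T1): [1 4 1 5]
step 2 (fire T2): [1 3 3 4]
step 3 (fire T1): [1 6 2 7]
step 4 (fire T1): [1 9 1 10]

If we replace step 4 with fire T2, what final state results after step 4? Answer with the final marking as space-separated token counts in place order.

(re-executing from step 4 with the substitution; state before step 4: [1 6 2 7])
step 4 (fire T2): [1 5 4 6]

1 5 4 6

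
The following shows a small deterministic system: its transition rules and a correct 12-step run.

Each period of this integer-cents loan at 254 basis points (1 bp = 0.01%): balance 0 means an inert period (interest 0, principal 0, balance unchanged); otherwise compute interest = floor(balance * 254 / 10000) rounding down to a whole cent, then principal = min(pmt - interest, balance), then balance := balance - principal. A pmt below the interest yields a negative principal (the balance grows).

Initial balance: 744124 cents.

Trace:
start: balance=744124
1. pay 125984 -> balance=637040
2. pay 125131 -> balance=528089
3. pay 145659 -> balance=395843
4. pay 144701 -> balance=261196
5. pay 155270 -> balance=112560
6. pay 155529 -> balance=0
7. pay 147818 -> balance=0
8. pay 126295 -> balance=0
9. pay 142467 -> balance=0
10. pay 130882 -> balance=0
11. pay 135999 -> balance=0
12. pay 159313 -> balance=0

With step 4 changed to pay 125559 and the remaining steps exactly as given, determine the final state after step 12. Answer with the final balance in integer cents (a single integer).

0

(re-executing from step 4 with the substitution; state before step 4: balance=395843)
4. pay 125559 -> balance=280338
5. pay 155270 -> balance=132188
6. pay 155529 -> balance=0
7. pay 147818 -> balance=0
8. pay 126295 -> balance=0
9. pay 142467 -> balance=0
10. pay 130882 -> balance=0
11. pay 135999 -> balance=0
12. pay 159313 -> balance=0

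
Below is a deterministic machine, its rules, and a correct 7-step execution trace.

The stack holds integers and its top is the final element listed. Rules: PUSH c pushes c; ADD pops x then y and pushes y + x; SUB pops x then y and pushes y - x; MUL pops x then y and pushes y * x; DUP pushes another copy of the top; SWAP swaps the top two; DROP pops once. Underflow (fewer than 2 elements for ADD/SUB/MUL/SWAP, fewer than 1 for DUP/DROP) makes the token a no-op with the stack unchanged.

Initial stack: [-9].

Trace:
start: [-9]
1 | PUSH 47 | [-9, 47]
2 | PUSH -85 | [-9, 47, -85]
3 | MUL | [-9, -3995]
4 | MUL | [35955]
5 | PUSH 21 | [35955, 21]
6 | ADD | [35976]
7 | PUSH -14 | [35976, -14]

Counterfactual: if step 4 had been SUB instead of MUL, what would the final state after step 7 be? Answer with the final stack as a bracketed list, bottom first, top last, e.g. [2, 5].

[4007, -14]

(re-executing from step 4 with the substitution; state before step 4: [-9, -3995])
4 | SUB | [3986]
5 | PUSH 21 | [3986, 21]
6 | ADD | [4007]
7 | PUSH -14 | [4007, -14]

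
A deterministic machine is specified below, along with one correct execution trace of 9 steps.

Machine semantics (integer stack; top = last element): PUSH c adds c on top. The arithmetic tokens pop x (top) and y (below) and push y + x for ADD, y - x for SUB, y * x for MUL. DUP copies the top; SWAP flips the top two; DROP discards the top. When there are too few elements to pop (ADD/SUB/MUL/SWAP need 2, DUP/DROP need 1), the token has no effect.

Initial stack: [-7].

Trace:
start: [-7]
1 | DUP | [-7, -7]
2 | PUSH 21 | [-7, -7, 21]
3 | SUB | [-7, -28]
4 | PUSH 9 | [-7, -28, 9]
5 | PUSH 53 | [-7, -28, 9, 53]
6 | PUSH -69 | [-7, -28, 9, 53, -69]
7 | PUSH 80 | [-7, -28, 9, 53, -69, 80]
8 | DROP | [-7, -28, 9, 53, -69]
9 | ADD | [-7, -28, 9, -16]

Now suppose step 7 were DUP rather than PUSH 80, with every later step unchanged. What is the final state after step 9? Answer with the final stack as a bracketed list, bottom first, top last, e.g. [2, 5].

(re-executing from step 7 with the substitution; state before step 7: [-7, -28, 9, 53, -69])
7 | DUP | [-7, -28, 9, 53, -69, -69]
8 | DROP | [-7, -28, 9, 53, -69]
9 | ADD | [-7, -28, 9, -16]

[-7, -28, 9, -16]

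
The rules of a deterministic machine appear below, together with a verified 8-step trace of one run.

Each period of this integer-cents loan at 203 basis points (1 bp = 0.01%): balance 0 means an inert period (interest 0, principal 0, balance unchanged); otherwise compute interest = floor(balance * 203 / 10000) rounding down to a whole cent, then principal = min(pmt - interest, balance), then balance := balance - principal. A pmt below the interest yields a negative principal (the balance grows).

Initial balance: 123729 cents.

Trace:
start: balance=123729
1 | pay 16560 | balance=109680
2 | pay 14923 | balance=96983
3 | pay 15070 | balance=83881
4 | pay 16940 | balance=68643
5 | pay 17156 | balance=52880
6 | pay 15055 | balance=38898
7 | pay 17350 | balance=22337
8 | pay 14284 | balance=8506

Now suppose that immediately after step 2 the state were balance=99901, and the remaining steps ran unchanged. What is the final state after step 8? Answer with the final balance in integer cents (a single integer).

11798

state after step 2 := balance=99901
3 | pay 15070 | balance=86858
4 | pay 16940 | balance=71681
5 | pay 17156 | balance=55980
6 | pay 15055 | balance=42061
7 | pay 17350 | balance=25564
8 | pay 14284 | balance=11798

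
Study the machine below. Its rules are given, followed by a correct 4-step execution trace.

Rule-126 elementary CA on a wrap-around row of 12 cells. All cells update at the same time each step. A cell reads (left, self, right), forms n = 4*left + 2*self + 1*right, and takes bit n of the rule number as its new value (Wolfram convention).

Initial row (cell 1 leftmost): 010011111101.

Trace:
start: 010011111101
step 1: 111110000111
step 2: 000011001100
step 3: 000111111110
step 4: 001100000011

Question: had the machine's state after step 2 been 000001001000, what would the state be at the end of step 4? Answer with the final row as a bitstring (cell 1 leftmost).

000110000110

state after step 2 := 000001001000
step 3: 000011111100
step 4: 000110000110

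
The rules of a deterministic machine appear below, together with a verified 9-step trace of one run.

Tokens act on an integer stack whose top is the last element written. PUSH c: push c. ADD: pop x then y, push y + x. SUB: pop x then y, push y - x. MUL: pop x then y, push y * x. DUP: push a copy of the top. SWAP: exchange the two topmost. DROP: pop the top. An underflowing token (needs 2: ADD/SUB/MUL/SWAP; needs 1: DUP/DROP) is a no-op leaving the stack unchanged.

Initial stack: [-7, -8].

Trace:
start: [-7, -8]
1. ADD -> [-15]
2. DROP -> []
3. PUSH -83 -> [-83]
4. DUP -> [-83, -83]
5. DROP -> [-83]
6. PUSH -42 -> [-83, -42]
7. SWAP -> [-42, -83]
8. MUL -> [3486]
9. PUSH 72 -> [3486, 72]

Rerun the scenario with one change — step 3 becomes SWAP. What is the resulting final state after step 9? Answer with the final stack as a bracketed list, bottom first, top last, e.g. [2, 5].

(re-executing from step 3 with the substitution; state before step 3: [])
3. SWAP -> []
4. DUP -> []
5. DROP -> []
6. PUSH -42 -> [-42]
7. SWAP -> [-42]
8. MUL -> [-42]
9. PUSH 72 -> [-42, 72]

[-42, 72]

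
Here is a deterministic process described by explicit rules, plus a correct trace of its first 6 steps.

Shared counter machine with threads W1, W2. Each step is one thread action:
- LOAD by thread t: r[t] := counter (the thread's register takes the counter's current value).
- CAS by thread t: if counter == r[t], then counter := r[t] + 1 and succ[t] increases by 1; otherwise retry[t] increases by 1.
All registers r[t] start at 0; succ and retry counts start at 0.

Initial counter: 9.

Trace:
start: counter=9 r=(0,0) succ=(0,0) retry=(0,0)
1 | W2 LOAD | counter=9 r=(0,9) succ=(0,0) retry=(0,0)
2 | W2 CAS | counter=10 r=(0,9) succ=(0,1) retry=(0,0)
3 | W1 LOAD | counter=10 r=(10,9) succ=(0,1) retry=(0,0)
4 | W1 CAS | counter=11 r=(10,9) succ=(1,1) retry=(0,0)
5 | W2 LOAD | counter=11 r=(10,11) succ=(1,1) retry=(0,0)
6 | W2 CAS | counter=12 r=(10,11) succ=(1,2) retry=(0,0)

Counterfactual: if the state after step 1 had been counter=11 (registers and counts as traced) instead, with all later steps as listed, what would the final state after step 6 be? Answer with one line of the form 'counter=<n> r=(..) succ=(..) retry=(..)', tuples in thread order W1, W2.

state after step 1 := counter=11 r=(0,9) succ=(0,0) retry=(0,0)
2 | W2 CAS | counter=11 r=(0,9) succ=(0,0) retry=(0,1)
3 | W1 LOAD | counter=11 r=(11,9) succ=(0,0) retry=(0,1)
4 | W1 CAS | counter=12 r=(11,9) succ=(1,0) retry=(0,1)
5 | W2 LOAD | counter=12 r=(11,12) succ=(1,0) retry=(0,1)
6 | W2 CAS | counter=13 r=(11,12) succ=(1,1) retry=(0,1)

counter=13 r=(11,12) succ=(1,1) retry=(0,1)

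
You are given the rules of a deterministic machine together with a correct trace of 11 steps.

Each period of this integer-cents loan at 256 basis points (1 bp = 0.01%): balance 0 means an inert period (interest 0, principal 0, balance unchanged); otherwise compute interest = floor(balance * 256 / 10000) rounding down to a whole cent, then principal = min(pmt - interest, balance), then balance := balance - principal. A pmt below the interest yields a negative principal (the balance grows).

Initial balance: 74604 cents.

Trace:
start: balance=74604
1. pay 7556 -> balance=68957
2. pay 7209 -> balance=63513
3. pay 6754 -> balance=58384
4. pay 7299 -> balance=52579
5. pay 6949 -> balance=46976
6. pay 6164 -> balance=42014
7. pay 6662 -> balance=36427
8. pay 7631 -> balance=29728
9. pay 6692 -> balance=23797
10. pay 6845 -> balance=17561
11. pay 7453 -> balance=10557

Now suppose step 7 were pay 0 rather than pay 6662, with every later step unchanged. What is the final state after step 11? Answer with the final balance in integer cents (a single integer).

17927

(re-executing from step 7 with the substitution; state before step 7: balance=42014)
7. pay 0 -> balance=43089
8. pay 7631 -> balance=36561
9. pay 6692 -> balance=30804
10. pay 6845 -> balance=24747
11. pay 7453 -> balance=17927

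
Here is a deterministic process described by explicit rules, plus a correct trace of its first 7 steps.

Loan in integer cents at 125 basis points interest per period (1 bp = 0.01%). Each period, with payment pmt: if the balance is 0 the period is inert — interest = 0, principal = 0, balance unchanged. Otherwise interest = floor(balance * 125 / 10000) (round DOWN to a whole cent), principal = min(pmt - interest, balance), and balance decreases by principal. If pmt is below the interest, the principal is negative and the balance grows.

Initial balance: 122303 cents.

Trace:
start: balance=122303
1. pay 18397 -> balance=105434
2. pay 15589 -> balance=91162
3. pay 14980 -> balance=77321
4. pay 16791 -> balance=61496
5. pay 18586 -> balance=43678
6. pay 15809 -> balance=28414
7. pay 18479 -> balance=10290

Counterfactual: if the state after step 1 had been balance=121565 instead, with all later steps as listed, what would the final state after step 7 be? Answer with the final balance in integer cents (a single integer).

state after step 1 := balance=121565
2. pay 15589 -> balance=107495
3. pay 14980 -> balance=93858
4. pay 16791 -> balance=78240
5. pay 18586 -> balance=60632
6. pay 15809 -> balance=45580
7. pay 18479 -> balance=27670

27670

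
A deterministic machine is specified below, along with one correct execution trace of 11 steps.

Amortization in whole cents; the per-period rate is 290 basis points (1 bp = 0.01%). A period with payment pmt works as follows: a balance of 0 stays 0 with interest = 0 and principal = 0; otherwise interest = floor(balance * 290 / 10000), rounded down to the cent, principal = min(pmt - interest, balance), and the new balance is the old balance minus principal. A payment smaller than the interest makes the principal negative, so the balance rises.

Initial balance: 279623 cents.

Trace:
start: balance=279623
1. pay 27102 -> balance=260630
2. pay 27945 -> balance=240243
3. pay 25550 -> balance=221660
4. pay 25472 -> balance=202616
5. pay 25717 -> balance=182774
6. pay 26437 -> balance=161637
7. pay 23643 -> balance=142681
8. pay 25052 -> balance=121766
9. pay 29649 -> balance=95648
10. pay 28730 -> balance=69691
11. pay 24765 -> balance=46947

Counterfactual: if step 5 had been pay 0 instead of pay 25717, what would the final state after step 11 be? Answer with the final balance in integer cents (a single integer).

77475

(re-executing from step 5 with the substitution; state before step 5: balance=202616)
5. pay 0 -> balance=208491
6. pay 26437 -> balance=188100
7. pay 23643 -> balance=169911
8. pay 25052 -> balance=149786
9. pay 29649 -> balance=124480
10. pay 28730 -> balance=99359
11. pay 24765 -> balance=77475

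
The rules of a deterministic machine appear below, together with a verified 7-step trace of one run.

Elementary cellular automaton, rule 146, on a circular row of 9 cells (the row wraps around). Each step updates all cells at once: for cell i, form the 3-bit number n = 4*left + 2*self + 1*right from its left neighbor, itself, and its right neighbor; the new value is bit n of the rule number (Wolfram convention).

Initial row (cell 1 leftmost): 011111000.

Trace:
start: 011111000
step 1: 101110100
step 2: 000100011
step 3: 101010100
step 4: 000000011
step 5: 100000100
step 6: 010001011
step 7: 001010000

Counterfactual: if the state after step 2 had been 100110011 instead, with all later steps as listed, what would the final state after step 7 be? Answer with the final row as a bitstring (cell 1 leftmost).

100000010

state after step 2 := 100110011
step 3: 011001101
step 4: 000110000
step 5: 001001000
step 6: 010110100
step 7: 100000010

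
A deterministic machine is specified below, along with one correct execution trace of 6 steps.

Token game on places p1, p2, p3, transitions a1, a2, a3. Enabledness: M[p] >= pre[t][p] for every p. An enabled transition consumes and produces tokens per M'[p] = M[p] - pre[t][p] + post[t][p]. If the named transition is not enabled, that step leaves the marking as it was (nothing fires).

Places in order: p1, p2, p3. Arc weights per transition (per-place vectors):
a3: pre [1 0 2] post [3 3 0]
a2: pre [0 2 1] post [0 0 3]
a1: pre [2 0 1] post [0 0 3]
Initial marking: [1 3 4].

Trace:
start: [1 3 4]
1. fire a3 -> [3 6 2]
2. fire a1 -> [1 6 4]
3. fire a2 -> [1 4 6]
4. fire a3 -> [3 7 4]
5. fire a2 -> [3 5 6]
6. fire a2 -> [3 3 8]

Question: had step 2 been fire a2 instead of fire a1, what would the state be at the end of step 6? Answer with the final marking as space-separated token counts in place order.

(re-executing from step 2 with the substitution; state before step 2: [3 6 2])
2. fire a2 -> [3 4 4]
3. fire a2 -> [3 2 6]
4. fire a3 -> [5 5 4]
5. fire a2 -> [5 3 6]
6. fire a2 -> [5 1 8]

5 1 8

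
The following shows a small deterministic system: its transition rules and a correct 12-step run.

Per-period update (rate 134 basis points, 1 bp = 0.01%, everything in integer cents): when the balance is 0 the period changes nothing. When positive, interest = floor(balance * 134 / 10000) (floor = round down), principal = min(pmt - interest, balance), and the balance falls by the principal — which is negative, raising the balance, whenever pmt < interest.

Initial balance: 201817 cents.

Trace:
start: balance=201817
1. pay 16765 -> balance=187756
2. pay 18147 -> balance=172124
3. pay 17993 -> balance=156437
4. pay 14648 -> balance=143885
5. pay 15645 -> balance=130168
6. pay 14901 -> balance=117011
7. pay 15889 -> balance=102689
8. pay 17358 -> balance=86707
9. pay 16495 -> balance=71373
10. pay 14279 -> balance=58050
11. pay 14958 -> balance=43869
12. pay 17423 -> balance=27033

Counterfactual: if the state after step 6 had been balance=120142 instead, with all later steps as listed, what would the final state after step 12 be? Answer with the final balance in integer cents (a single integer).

30425

state after step 6 := balance=120142
7. pay 15889 -> balance=105862
8. pay 17358 -> balance=89922
9. pay 16495 -> balance=74631
10. pay 14279 -> balance=61352
11. pay 14958 -> balance=47216
12. pay 17423 -> balance=30425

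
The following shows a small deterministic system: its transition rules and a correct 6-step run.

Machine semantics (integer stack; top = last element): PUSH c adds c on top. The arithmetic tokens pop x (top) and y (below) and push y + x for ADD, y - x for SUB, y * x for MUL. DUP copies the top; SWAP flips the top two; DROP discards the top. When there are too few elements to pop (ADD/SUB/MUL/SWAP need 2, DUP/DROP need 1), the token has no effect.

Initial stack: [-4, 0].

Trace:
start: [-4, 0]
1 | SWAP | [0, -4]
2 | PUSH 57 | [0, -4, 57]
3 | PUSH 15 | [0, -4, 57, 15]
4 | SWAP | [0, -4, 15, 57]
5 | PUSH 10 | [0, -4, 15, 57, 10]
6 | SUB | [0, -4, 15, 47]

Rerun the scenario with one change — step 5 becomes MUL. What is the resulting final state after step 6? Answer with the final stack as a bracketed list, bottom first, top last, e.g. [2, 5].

(re-executing from step 5 with the substitution; state before step 5: [0, -4, 15, 57])
5 | MUL | [0, -4, 855]
6 | SUB | [0, -859]

[0, -859]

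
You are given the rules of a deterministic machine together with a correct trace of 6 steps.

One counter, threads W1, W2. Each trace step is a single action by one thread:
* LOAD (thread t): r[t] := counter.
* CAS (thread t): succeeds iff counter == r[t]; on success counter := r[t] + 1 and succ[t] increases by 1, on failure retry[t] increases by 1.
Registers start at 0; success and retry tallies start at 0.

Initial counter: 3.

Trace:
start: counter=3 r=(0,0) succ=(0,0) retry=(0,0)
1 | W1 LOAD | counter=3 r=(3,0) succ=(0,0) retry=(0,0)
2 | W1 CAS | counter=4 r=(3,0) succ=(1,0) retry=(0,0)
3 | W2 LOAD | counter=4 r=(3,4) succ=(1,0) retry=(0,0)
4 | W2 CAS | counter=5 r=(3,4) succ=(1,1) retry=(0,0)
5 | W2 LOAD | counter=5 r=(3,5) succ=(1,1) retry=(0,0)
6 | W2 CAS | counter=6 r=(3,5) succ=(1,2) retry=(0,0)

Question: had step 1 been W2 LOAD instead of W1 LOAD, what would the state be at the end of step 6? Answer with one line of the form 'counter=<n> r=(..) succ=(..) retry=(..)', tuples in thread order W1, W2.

(re-executing from step 1 with the substitution; state before step 1: counter=3 r=(0,0) succ=(0,0) retry=(0,0))
1 | W2 LOAD | counter=3 r=(0,3) succ=(0,0) retry=(0,0)
2 | W1 CAS | counter=3 r=(0,3) succ=(0,0) retry=(1,0)
3 | W2 LOAD | counter=3 r=(0,3) succ=(0,0) retry=(1,0)
4 | W2 CAS | counter=4 r=(0,3) succ=(0,1) retry=(1,0)
5 | W2 LOAD | counter=4 r=(0,4) succ=(0,1) retry=(1,0)
6 | W2 CAS | counter=5 r=(0,4) succ=(0,2) retry=(1,0)

counter=5 r=(0,4) succ=(0,2) retry=(1,0)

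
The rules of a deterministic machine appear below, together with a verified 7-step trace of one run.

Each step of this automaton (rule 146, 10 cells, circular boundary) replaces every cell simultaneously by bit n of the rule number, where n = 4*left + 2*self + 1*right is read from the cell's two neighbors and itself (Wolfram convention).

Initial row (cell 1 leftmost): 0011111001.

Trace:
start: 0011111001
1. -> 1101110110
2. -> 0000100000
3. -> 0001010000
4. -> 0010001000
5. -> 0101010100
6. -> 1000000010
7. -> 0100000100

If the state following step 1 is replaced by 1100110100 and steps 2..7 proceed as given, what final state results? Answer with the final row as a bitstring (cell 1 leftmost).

state after step 1 := 1100110100
2. -> 0011000011
3. -> 1100100100
4. -> 0011011011
5. -> 1100000000
6. -> 0010000001
7. -> 1101000010

1101000010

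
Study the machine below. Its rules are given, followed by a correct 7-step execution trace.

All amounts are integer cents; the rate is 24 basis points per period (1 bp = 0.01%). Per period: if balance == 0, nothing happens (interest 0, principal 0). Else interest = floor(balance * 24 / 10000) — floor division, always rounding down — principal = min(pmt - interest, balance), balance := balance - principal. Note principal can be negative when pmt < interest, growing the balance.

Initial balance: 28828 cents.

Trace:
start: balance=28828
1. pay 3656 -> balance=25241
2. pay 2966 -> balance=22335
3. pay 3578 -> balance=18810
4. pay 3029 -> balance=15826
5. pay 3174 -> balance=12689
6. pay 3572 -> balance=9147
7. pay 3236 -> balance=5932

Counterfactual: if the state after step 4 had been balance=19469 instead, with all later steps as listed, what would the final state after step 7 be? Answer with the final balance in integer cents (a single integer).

9602

state after step 4 := balance=19469
5. pay 3174 -> balance=16341
6. pay 3572 -> balance=12808
7. pay 3236 -> balance=9602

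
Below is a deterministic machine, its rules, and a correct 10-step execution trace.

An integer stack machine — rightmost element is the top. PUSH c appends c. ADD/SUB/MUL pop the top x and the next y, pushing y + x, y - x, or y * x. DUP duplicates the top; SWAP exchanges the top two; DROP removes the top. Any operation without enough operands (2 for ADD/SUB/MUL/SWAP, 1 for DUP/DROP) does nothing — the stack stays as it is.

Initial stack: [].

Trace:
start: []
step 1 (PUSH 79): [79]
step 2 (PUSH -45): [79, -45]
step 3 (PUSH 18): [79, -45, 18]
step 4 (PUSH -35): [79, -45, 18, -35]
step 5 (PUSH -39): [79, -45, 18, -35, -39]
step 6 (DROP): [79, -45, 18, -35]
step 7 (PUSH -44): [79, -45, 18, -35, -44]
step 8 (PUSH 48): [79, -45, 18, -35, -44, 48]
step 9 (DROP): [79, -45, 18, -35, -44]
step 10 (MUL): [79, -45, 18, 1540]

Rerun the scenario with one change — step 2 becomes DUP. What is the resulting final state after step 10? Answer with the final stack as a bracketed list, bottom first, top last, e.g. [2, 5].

[79, 79, 18, 1540]

(re-executing from step 2 with the substitution; state before step 2: [79])
step 2 (DUP): [79, 79]
step 3 (PUSH 18): [79, 79, 18]
step 4 (PUSH -35): [79, 79, 18, -35]
step 5 (PUSH -39): [79, 79, 18, -35, -39]
step 6 (DROP): [79, 79, 18, -35]
step 7 (PUSH -44): [79, 79, 18, -35, -44]
step 8 (PUSH 48): [79, 79, 18, -35, -44, 48]
step 9 (DROP): [79, 79, 18, -35, -44]
step 10 (MUL): [79, 79, 18, 1540]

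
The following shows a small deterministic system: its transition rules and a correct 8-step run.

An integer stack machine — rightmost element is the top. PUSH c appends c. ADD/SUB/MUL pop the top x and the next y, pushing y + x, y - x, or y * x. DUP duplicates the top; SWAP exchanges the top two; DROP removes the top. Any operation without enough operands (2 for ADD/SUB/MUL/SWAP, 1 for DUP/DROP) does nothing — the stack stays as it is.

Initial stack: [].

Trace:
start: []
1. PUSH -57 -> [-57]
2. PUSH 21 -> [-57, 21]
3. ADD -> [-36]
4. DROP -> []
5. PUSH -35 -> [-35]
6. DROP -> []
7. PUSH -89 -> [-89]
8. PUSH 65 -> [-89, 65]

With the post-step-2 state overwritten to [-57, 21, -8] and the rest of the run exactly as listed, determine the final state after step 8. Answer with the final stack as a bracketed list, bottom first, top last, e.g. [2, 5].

state after step 2 := [-57, 21, -8]
3. ADD -> [-57, 13]
4. DROP -> [-57]
5. PUSH -35 -> [-57, -35]
6. DROP -> [-57]
7. PUSH -89 -> [-57, -89]
8. PUSH 65 -> [-57, -89, 65]

[-57, -89, 65]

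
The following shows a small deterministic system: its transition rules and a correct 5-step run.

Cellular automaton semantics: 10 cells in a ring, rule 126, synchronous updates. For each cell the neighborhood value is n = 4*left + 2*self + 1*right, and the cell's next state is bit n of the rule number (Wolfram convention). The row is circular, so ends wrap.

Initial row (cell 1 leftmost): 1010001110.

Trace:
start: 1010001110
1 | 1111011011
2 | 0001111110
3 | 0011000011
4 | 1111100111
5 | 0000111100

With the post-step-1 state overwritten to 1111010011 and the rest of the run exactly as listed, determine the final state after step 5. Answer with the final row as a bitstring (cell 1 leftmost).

0000111100

state after step 1 := 1111010011
2 | 0001111110
3 | 0011000011
4 | 1111100111
5 | 0000111100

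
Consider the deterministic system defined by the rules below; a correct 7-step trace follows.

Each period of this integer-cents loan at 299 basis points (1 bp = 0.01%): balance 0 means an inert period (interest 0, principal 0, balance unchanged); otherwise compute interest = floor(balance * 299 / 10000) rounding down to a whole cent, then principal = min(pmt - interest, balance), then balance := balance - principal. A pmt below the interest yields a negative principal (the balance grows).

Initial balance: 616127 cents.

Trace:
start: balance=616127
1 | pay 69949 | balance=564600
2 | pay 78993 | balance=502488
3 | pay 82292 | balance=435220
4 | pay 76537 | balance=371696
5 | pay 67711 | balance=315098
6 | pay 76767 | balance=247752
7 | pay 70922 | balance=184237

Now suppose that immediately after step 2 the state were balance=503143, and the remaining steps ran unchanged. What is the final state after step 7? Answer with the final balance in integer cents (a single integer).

state after step 2 := balance=503143
3 | pay 82292 | balance=435894
4 | pay 76537 | balance=372390
5 | pay 67711 | balance=315813
6 | pay 76767 | balance=248488
7 | pay 70922 | balance=184995

184995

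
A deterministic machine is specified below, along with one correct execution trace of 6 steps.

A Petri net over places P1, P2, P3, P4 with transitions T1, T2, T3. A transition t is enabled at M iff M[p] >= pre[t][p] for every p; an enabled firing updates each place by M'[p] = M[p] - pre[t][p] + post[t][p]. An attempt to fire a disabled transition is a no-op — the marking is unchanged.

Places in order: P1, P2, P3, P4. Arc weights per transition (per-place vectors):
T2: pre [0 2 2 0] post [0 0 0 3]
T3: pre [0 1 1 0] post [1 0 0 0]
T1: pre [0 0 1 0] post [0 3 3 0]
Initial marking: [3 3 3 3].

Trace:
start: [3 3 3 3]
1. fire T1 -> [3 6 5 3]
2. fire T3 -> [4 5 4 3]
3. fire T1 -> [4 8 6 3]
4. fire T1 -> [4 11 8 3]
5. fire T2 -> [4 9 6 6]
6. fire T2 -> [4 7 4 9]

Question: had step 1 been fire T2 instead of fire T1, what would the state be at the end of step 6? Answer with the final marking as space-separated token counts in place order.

4 0 0 6

(re-executing from step 1 with the substitution; state before step 1: [3 3 3 3])
1. fire T2 -> [3 1 1 6]
2. fire T3 -> [4 0 0 6]
3. fire T1 -> [4 0 0 6]
4. fire T1 -> [4 0 0 6]
5. fire T2 -> [4 0 0 6]
6. fire T2 -> [4 0 0 6]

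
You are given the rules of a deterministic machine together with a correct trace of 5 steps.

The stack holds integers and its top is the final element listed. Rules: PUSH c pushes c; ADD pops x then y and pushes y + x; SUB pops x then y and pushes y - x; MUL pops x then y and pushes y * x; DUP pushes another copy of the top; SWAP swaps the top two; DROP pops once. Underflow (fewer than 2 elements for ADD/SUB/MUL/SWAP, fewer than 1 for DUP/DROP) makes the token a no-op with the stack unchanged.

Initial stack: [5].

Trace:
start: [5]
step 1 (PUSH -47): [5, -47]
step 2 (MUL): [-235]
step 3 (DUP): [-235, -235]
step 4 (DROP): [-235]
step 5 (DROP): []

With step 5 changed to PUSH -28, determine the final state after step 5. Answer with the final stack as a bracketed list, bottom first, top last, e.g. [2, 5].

[-235, -28]

(re-executing from step 5 with the substitution; state before step 5: [-235])
step 5 (PUSH -28): [-235, -28]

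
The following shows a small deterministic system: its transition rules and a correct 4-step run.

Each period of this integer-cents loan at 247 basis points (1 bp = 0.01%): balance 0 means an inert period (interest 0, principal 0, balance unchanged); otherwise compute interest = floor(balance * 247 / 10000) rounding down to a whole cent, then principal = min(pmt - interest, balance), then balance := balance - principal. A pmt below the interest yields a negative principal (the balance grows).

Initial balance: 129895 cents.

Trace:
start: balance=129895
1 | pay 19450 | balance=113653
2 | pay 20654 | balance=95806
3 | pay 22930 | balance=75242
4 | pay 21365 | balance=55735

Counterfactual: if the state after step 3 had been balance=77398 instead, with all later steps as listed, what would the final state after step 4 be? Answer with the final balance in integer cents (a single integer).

57944

state after step 3 := balance=77398
4 | pay 21365 | balance=57944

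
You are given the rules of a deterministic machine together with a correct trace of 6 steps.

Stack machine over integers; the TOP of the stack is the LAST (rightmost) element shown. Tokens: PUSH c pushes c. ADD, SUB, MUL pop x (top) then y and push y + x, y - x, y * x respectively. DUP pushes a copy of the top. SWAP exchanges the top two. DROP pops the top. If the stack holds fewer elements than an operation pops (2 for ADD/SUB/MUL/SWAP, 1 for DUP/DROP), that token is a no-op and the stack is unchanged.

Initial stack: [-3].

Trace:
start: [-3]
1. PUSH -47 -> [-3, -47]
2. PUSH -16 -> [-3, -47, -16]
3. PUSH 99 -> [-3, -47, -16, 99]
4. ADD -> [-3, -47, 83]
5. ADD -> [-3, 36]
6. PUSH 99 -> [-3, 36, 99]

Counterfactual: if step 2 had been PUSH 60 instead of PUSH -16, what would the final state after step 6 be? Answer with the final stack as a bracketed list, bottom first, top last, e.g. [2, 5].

(re-executing from step 2 with the substitution; state before step 2: [-3, -47])
2. PUSH 60 -> [-3, -47, 60]
3. PUSH 99 -> [-3, -47, 60, 99]
4. ADD -> [-3, -47, 159]
5. ADD -> [-3, 112]
6. PUSH 99 -> [-3, 112, 99]

[-3, 112, 99]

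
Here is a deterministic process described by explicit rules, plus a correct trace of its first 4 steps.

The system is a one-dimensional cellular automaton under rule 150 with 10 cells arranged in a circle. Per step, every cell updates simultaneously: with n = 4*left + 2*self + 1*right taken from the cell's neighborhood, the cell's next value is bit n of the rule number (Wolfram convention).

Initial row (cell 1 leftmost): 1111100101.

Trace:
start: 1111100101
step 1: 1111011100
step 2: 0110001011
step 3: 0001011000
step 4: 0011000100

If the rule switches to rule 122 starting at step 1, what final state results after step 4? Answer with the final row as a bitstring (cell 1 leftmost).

1000001101

(re-executing steps 1..4 under rule 122; state before step 1: 1111100101)
step 1: 0000111011
step 2: 1001101111
step 3: 1111111000
step 4: 1000001101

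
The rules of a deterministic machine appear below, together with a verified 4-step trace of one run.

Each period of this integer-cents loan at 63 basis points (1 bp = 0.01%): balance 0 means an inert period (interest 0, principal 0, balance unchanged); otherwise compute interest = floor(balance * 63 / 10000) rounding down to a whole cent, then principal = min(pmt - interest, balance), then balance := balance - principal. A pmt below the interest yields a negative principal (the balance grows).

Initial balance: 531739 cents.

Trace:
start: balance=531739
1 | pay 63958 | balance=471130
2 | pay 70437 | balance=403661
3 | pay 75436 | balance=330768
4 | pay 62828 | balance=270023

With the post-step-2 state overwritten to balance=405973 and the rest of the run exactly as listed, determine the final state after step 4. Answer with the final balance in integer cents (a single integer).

state after step 2 := balance=405973
3 | pay 75436 | balance=333094
4 | pay 62828 | balance=272364

272364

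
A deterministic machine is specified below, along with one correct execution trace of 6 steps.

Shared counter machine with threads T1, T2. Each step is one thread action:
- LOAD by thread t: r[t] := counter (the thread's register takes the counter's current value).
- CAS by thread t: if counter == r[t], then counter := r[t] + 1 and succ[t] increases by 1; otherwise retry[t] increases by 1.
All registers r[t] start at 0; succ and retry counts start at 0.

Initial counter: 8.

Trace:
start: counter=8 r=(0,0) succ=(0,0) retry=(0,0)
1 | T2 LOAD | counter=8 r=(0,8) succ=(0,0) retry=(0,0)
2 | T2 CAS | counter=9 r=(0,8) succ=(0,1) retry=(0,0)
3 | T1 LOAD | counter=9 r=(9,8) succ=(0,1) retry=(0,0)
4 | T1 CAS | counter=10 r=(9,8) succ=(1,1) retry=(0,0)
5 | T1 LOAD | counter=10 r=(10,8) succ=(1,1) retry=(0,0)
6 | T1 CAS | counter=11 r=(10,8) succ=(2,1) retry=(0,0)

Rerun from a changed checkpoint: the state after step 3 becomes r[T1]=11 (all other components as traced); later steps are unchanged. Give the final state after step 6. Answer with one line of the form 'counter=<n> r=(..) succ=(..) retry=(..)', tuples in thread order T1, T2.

counter=10 r=(9,8) succ=(1,1) retry=(1,0)

state after step 3 := counter=9 r=(11,8) succ=(0,1) retry=(0,0)
4 | T1 CAS | counter=9 r=(11,8) succ=(0,1) retry=(1,0)
5 | T1 LOAD | counter=9 r=(9,8) succ=(0,1) retry=(1,0)
6 | T1 CAS | counter=10 r=(9,8) succ=(1,1) retry=(1,0)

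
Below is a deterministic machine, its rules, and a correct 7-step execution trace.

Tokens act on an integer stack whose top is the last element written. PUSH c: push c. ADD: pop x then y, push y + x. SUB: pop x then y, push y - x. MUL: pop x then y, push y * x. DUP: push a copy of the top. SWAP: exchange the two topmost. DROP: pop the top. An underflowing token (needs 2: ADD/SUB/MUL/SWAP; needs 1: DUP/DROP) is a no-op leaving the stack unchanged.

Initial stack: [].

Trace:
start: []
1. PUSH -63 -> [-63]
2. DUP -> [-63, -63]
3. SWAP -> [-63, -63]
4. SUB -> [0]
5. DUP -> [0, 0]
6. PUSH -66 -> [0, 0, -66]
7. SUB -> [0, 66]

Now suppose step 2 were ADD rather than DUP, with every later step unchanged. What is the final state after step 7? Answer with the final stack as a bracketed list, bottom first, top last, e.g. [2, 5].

(re-executing from step 2 with the substitution; state before step 2: [-63])
2. ADD -> [-63]
3. SWAP -> [-63]
4. SUB -> [-63]
5. DUP -> [-63, -63]
6. PUSH -66 -> [-63, -63, -66]
7. SUB -> [-63, 3]

[-63, 3]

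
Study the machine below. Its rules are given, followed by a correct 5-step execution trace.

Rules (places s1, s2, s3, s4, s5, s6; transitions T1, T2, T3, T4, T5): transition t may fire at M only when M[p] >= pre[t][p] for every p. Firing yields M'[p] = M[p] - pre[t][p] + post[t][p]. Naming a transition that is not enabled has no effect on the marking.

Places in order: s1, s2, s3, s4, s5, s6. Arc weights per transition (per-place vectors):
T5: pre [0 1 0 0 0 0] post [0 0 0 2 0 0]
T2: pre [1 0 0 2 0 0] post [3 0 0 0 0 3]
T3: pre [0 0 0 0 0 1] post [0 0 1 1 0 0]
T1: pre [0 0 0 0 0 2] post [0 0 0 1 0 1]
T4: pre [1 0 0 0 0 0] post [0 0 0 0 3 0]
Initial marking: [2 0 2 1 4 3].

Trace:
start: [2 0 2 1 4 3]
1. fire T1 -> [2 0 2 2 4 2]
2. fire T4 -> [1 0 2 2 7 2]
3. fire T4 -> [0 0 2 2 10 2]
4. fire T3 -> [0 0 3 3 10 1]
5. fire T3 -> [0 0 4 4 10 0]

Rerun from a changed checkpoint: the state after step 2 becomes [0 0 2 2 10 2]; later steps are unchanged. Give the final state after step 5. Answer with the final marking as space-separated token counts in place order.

0 0 4 4 10 0

state after step 2 := [0 0 2 2 10 2]
3. fire T4 -> [0 0 2 2 10 2]
4. fire T3 -> [0 0 3 3 10 1]
5. fire T3 -> [0 0 4 4 10 0]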